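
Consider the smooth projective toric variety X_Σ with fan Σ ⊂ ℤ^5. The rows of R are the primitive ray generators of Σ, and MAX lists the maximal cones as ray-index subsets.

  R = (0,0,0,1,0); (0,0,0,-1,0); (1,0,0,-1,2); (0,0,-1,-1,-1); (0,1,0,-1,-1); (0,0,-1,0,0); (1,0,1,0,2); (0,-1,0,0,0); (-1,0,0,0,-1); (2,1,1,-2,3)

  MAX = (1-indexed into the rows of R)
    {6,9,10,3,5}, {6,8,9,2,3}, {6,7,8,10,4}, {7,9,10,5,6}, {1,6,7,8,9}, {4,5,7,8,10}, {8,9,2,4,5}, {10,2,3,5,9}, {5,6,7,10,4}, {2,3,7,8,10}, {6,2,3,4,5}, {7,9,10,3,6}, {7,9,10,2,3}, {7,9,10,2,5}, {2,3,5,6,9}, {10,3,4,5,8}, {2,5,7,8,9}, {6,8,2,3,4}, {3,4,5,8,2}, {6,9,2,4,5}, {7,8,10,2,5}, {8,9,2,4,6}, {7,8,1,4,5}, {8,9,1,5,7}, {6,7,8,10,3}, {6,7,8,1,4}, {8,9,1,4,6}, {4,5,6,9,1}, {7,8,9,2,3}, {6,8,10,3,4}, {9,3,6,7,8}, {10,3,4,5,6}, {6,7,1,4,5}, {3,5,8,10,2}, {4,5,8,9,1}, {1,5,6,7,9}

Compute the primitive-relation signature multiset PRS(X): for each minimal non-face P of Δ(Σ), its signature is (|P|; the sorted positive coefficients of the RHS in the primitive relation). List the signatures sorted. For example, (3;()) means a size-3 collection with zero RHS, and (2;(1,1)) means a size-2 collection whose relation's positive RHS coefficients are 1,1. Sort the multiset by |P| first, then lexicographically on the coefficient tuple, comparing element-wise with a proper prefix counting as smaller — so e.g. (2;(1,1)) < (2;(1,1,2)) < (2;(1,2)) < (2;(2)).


15 collections generate NE(X_Σ); each relation:

  • {1,2}:  v_{1} + v_{2} = 0  ⟹  sig = (2;())
  • {1,3}:  v_{1} + v_{3} = v_{6} + v_{7}  ⟹  sig = (2;(1,1))
  • {1,10}:  v_{1} + v_{10} = v_{5} + v_{6} + 2·v_{7}  ⟹  sig = (2;(1,1,2))
  • {2,6,7}:  v_{2} + v_{6} + v_{7} = v_{3}  ⟹  sig = (3;(1))
  • {3,5,7}:  v_{3} + v_{5} + v_{7} = v_{10}  ⟹  sig = (3;(1))
  • {4,7,9}:  v_{4} + v_{7} + v_{9} = v_{2}  ⟹  sig = (3;(1))
  • {5,6,8}:  v_{5} + v_{6} + v_{8} = v_{4}  ⟹  sig = (3;(1))
  • {2,4,7}:  v_{2} + v_{4} + v_{7} = v_{3} + v_{5} + v_{8}  ⟹  sig = (3;(1,1,1))
  • {3,4,7}:  v_{3} + v_{4} + v_{7} = v_{6} + v_{8} + v_{10}  ⟹  sig = (3;(1,1,1))
  • {4,9,10}:  v_{4} + v_{9} + v_{10} = v_{2} + v_{3} + v_{5}  ⟹  sig = (3;(1,1,1))
  • {2,6,10}:  v_{2} + v_{6} + v_{10} = 2·v_{3} + v_{5}  ⟹  sig = (3;(1,2))
  • {3,4,9}:  v_{3} + v_{4} + v_{9} = 2·v_{2} + v_{6}  ⟹  sig = (3;(1,2))
  • {8,9,10}:  v_{8} + v_{9} + v_{10} = 2·v_{2} + v_{7}  ⟹  sig = (3;(1,2))
  • {2,4,10}:  v_{2} + v_{4} + v_{10} = 2·v_{3} + 2·v_{5} + v_{8}  ⟹  sig = (3;(1,2,2))
  • {3,5,8,9}:  v_{3} + v_{5} + v_{8} + v_{9} = 2·v_{2}  ⟹  sig = (4;(2))

so the primitive-relation signature multiset is
[(2;()), (2;(1,1)), (2;(1,1,2)), (3;(1)), (3;(1)), (3;(1)), (3;(1)), (3;(1,1,1)), (3;(1,1,1)), (3;(1,1,1)), (3;(1,2)), (3;(1,2)), (3;(1,2)), (3;(1,2,2)), (4;(2))]


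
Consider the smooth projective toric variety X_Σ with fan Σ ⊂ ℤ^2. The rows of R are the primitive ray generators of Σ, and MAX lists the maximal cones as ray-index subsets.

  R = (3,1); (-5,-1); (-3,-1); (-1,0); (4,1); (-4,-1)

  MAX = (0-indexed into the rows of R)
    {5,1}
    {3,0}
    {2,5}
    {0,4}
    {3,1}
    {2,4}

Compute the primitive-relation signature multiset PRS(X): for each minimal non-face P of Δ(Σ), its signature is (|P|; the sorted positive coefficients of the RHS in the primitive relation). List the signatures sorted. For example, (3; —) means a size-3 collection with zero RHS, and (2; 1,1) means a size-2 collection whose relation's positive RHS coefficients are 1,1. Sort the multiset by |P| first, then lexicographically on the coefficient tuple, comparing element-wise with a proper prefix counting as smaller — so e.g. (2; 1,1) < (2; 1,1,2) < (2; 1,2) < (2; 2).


Δ(Σ) — 6 vertices, 9 min non-faces:

  P = {0,2}:  v_{0} + v_{2} = 0  →  sig = (2; —)
  P = {4,5}:  v_{4} + v_{5} = 0  →  sig = (2; —)
  P = {0,5}:  v_{0} + v_{5} = v_{3}  →  sig = (2; 1)
  P = {1,4}:  v_{1} + v_{4} = v_{3}  →  sig = (2; 1)
  P = {2,3}:  v_{2} + v_{3} = v_{5}  →  sig = (2; 1)
  P = {3,4}:  v_{3} + v_{4} = v_{0}  →  sig = (2; 1)
  P = {3,5}:  v_{3} + v_{5} = v_{1}  →  sig = (2; 1)
  P = {0,1}:  v_{0} + v_{1} = 2·v_{3}  →  sig = (2; 2)
  P = {1,2}:  v_{1} + v_{2} = 2·v_{5}  →  sig = (2; 2)

so the primitive-relation signature multiset is
    |P|=2: 9 collections, coeffs (), (), (1), (1), (1), (1), (1), (2), (2)


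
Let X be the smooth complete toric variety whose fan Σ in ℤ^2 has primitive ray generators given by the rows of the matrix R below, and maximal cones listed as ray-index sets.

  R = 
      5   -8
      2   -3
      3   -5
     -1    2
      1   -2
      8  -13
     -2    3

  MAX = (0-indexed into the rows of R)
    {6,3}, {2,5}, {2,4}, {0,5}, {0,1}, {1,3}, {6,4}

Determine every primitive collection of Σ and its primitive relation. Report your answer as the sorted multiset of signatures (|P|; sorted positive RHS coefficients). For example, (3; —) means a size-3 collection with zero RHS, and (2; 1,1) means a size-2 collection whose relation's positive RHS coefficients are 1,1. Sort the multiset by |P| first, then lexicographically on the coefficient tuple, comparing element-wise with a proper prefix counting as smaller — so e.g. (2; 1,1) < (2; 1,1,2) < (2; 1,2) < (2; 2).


Σ has 14 primitive collections:

  P={1,6}:  v_{1} + v_{6} = 0 ; sig = (2; —)
  P={3,4}:  v_{3} + v_{4} = 0 ; sig = (2; —)
  P={0,2}:  v_{0} + v_{2} = v_{5} ; sig = (2; 1)
  P={0,6}:  v_{0} + v_{6} = v_{2} ; sig = (2; 1)
  P={1,2}:  v_{1} + v_{2} = v_{0} ; sig = (2; 1)
  P={1,4}:  v_{1} + v_{4} = v_{2} ; sig = (2; 1)
  P={2,3}:  v_{2} + v_{3} = v_{1} ; sig = (2; 1)
  P={2,6}:  v_{2} + v_{6} = v_{4} ; sig = (2; 1)
  P={3,5}:  v_{3} + v_{5} = v_{0} + v_{1} ; sig = (2; 1,1)
  P={0,3}:  v_{0} + v_{3} = 2·v_{1} ; sig = (2; 2)
  P={0,4}:  v_{0} + v_{4} = 2·v_{2} ; sig = (2; 2)
  P={1,5}:  v_{1} + v_{5} = 2·v_{0} ; sig = (2; 2)
  P={5,6}:  v_{5} + v_{6} = 2·v_{2} ; sig = (2; 2)
  P={4,5}:  v_{4} + v_{5} = 3·v_{2} ; sig = (2; 3)

Signatures (|P|; sorted positive RHS coefficients), sorted:
{ (2; —) ×2,  (2; 1) ×6,  (2; 1,1),  (2; 2) ×4,  (2; 3) }


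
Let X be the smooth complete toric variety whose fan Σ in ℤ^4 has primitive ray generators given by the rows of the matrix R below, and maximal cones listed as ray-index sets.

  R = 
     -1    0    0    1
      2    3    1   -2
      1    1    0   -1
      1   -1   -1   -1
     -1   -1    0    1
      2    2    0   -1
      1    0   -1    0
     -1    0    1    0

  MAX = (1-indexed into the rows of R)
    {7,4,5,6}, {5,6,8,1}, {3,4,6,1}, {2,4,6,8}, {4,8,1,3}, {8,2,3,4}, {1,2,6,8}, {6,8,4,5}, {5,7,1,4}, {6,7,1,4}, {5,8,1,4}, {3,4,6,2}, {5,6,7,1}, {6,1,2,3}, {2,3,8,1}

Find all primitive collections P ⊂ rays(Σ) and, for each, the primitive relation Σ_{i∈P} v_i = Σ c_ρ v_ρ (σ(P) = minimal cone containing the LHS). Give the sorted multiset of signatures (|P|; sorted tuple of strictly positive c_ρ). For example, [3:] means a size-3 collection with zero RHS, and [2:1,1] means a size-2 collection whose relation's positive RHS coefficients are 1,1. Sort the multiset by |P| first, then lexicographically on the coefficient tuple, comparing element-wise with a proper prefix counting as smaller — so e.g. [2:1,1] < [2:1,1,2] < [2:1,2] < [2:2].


9 collections generate NE(X_Σ); each relation:

  P={3,5}:  v_{3} + v_{5} = 0 — sig = [2:]
  P={7,8}:  v_{7} + v_{8} = 0 — sig = [2:]
  P={2,5}:  v_{2} + v_{5} = v_{6} + v_{8} — sig = [2:1,1]
  P={2,7}:  v_{2} + v_{7} = v_{3} + v_{6} — sig = [2:1,1]
  P={3,7}:  v_{3} + v_{7} = v_{1} + v_{4} + v_{6} — sig = [2:1,1,1]
  P={3,6,8}:  v_{3} + v_{6} + v_{8} = v_{2} — sig = [3:1]
  P={1,2,4}:  v_{1} + v_{2} + v_{4} = 2·v_{3} — sig = [3:2]
  P={1,4,5,6}:  v_{1} + v_{4} + v_{5} + v_{6} = v_{7} — sig = [4:1]
  P={1,4,6,8}:  v_{1} + v_{4} + v_{6} + v_{8} = v_{3} — sig = [4:1]

Signatures (|P|; sorted positive RHS coefficients), sorted:
    [2:]
    [2:]
    [2:1,1]
    [2:1,1]
    [2:1,1,1]
    [3:1]
    [3:2]
    [4:1]
    [4:1]


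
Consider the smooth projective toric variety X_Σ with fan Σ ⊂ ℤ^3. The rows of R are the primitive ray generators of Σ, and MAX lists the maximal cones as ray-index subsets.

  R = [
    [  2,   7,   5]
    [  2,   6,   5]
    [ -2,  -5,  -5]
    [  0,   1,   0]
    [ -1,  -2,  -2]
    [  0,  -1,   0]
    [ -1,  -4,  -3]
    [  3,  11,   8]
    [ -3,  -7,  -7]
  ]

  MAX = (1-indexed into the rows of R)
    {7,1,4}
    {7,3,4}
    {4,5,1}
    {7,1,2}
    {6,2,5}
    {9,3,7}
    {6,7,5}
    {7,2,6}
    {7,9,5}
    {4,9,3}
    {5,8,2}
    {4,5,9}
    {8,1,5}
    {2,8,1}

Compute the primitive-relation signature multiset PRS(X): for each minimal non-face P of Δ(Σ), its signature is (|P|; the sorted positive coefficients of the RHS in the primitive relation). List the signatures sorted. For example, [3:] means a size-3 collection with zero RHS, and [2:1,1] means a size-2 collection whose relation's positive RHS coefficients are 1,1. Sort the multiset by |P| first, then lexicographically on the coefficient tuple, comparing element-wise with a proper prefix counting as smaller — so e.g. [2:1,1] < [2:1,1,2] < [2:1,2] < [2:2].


Σ has 20 primitive collections:

  • {4,6}:  v_{4} + v_{6} = 0  ⇒ sig = [2:]
  • {1,6}:  v_{1} + v_{6} = v_{2}  ⇒ sig = [2:1]
  • {2,3}:  v_{2} + v_{3} = v_{4}  ⇒ sig = [2:1]
  • {2,4}:  v_{2} + v_{4} = v_{1}  ⇒ sig = [2:1]
  • {3,5}:  v_{3} + v_{5} = v_{9}  ⇒ sig = [2:1]
  • {7,8}:  v_{7} + v_{8} = v_{1}  ⇒ sig = [2:1]
  • {2,9}:  v_{2} + v_{9} = v_{4} + v_{5}  ⇒ sig = [2:1,1]
  • {3,6}:  v_{3} + v_{6} = v_{5} + v_{7}  ⇒ sig = [2:1,1]
  • {3,8}:  v_{3} + v_{8} = v_{1} + v_{4} + v_{5}  ⇒ sig = [2:1,1,1]
  • {8,9}:  v_{8} + v_{9} = v_{1} + v_{4} + 2·v_{5}  ⇒ sig = [2:1,1,2]
  • {1,9}:  v_{1} + v_{9} = 2·v_{4} + v_{5}  ⇒ sig = [2:1,2]
  • {4,8}:  v_{4} + v_{8} = 2·v_{1} + v_{5}  ⇒ sig = [2:1,2]
  • {6,8}:  v_{6} + v_{8} = 2·v_{2} + v_{5}  ⇒ sig = [2:1,2]
  • {6,9}:  v_{6} + v_{9} = 2·v_{5} + v_{7}  ⇒ sig = [2:1,2]
  • {1,3}:  v_{1} + v_{3} = 2·v_{4}  ⇒ sig = [2:2]
  • {2,5,7}:  v_{2} + v_{5} + v_{7} = 0  ⇒ sig = [3:]
  • {1,2,5}:  v_{1} + v_{2} + v_{5} = v_{8}  ⇒ sig = [3:1]
  • {1,5,7}:  v_{1} + v_{5} + v_{7} = v_{4}  ⇒ sig = [3:1]
  • {4,5,7}:  v_{4} + v_{5} + v_{7} = v_{3}  ⇒ sig = [3:1]
  • {4,7,9}:  v_{4} + v_{7} + v_{9} = 2·v_{3}  ⇒ sig = [3:2]

so the primitive-relation signature multiset is
[[2:], [2:1], [2:1], [2:1], [2:1], [2:1], [2:1,1], [2:1,1], [2:1,1,1], [2:1,1,2], [2:1,2], [2:1,2], [2:1,2], [2:1,2], [2:2], [3:], [3:1], [3:1], [3:1], [3:2]]


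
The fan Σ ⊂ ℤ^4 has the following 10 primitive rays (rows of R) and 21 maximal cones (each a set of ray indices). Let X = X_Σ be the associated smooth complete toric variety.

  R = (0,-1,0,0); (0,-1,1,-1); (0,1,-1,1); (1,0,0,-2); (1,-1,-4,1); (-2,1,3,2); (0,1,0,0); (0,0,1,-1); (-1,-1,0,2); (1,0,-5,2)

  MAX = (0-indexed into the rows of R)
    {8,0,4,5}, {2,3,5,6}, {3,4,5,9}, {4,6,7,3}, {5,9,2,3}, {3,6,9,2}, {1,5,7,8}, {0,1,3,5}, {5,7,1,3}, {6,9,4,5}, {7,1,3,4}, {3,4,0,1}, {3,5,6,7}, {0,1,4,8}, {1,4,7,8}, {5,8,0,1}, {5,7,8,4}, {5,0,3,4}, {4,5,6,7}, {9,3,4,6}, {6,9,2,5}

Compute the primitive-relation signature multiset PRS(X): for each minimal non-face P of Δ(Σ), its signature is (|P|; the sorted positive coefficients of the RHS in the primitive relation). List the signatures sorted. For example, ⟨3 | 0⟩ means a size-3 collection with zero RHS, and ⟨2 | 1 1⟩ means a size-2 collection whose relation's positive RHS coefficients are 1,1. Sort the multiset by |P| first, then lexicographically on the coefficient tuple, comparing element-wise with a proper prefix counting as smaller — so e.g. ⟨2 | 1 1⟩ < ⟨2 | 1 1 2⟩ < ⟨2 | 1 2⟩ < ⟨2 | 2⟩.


The 18 primitive collections of Σ (r=10, n=4):

  {0,6}:  v_{0} + v_{6} = 0  ⇒ sig = ⟨2 | 0⟩
  {1,2}:  v_{1} + v_{2} = 0  ⇒ sig = ⟨2 | 0⟩
  {0,7}:  v_{0} + v_{7} = v_{1}  ⇒ sig = ⟨2 | 1⟩
  {1,6}:  v_{1} + v_{6} = v_{7}  ⇒ sig = ⟨2 | 1⟩
  {1,9}:  v_{1} + v_{9} = v_{4}  ⇒ sig = ⟨2 | 1⟩
  {2,4}:  v_{2} + v_{4} = v_{9}  ⇒ sig = ⟨2 | 1⟩
  {2,7}:  v_{2} + v_{7} = v_{6}  ⇒ sig = ⟨2 | 1⟩
  {3,8}:  v_{3} + v_{8} = v_{0}  ⇒ sig = ⟨2 | 1⟩
  {2,8}:  v_{2} + v_{8} = v_{4} + v_{5}  ⇒ sig = ⟨2 | 1 1⟩
  {7,9}:  v_{7} + v_{9} = v_{4} + v_{6}  ⇒ sig = ⟨2 | 1 1⟩
  {0,2}:  v_{0} + v_{2} = v_{3} + v_{4} + v_{5}  ⇒ sig = ⟨2 | 1 1 1⟩
  {6,8}:  v_{6} + v_{8} = v_{4} + v_{5} + v_{7}  ⇒ sig = ⟨2 | 1 1 1⟩
  {0,9}:  v_{0} + v_{9} = v_{3} + 2·v_{4} + v_{5}  ⇒ sig = ⟨2 | 1 1 2⟩
  {8,9}:  v_{8} + v_{9} = 2·v_{4} + v_{5}  ⇒ sig = ⟨2 | 1 2⟩
  {1,4,5}:  v_{1} + v_{4} + v_{5} = v_{8}  ⇒ sig = ⟨3 | 1⟩
  {3,4,5,7}:  v_{3} + v_{4} + v_{5} + v_{7} = 0  ⇒ sig = ⟨4 | 0⟩
  {3,4,5,6}:  v_{3} + v_{4} + v_{5} + v_{6} = v_{2}  ⇒ sig = ⟨4 | 1⟩
  {3,5,6,9}:  v_{3} + v_{5} + v_{6} + v_{9} = 2·v_{2}  ⇒ sig = ⟨4 | 2⟩

so the primitive-relation signature multiset is
{ ⟨2 | 0⟩ ×2,  ⟨2 | 1⟩ ×6,  ⟨2 | 1 1⟩ ×2,  ⟨2 | 1 1 1⟩ ×2,  ⟨2 | 1 1 2⟩,  ⟨2 | 1 2⟩,  ⟨3 | 1⟩,  ⟨4 | 0⟩,  ⟨4 | 1⟩,  ⟨4 | 2⟩ }


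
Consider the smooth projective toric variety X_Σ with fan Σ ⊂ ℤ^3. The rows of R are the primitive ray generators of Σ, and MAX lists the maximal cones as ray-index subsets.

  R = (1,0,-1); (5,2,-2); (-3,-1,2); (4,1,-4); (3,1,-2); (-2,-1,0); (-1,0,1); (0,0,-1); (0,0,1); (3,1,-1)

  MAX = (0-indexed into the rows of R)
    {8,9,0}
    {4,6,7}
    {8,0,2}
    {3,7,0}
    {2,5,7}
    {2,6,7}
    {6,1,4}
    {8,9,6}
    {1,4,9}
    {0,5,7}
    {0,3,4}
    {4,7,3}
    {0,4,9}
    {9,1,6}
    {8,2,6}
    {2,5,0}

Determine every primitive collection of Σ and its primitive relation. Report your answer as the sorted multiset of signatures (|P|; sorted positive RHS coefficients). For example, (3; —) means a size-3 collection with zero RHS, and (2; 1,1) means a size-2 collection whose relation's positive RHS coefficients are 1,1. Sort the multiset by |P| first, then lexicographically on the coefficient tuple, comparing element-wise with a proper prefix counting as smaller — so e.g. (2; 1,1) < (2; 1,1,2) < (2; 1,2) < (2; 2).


|primitive collections| = 24. Relations:

  P = {0,6}:  v_{0} + v_{6} = 0  ⇒ sig = (2; —)
  P = {2,4}:  v_{2} + v_{4} = 0  ⇒ sig = (2; —)
  P = {7,8}:  v_{7} + v_{8} = 0  ⇒ sig = (2; —)
  P = {1,5}:  v_{1} + v_{5} = v_{4}  ⇒ sig = (2; 1)
  P = {2,9}:  v_{2} + v_{9} = v_{8}  ⇒ sig = (2; 1)
  P = {4,8}:  v_{4} + v_{8} = v_{9}  ⇒ sig = (2; 1)
  P = {5,9}:  v_{5} + v_{9} = v_{0}  ⇒ sig = (2; 1)
  P = {7,9}:  v_{7} + v_{9} = v_{4}  ⇒ sig = (2; 1)
  P = {0,1}:  v_{0} + v_{1} = v_{4} + v_{9}  ⇒ sig = (2; 1,1)
  P = {1,2}:  v_{1} + v_{2} = v_{6} + v_{9}  ⇒ sig = (2; 1,1)
  P = {2,3}:  v_{2} + v_{3} = v_{0} + v_{7}  ⇒ sig = (2; 1,1)
  P = {3,6}:  v_{3} + v_{6} = v_{4} + v_{7}  ⇒ sig = (2; 1,1)
  P = {3,8}:  v_{3} + v_{8} = v_{0} + v_{4}  ⇒ sig = (2; 1,1)
  P = {4,5}:  v_{4} + v_{5} = v_{0} + v_{7}  ⇒ sig = (2; 1,1)
  P = {5,6}:  v_{5} + v_{6} = v_{2} + v_{7}  ⇒ sig = (2; 1,1)
  P = {5,8}:  v_{5} + v_{8} = v_{0} + v_{2}  ⇒ sig = (2; 1,1)
  P = {1,7}:  v_{1} + v_{7} = 2·v_{4} + v_{6}  ⇒ sig = (2; 1,2)
  P = {1,8}:  v_{1} + v_{8} = v_{6} + 2·v_{9}  ⇒ sig = (2; 1,2)
  P = {3,9}:  v_{3} + v_{9} = v_{0} + 2·v_{4}  ⇒ sig = (2; 1,2)
  P = {3,5}:  v_{3} + v_{5} = 2·v_{0} + 2·v_{7}  ⇒ sig = (2; 2,2)
  P = {1,3}:  v_{1} + v_{3} = 3·v_{4}  ⇒ sig = (2; 3)
  P = {0,2,7}:  v_{0} + v_{2} + v_{7} = v_{5}  ⇒ sig = (3; 1)
  P = {0,4,7}:  v_{0} + v_{4} + v_{7} = v_{3}  ⇒ sig = (3; 1)
  P = {4,6,9}:  v_{4} + v_{6} + v_{9} = v_{1}  ⇒ sig = (3; 1)

so the primitive-relation signature multiset is
{ (2; —) ×3,  (2; 1) ×5,  (2; 1,1) ×8,  (2; 1,2) ×3,  (2; 2,2),  (2; 3),  (3; 1) ×3 }


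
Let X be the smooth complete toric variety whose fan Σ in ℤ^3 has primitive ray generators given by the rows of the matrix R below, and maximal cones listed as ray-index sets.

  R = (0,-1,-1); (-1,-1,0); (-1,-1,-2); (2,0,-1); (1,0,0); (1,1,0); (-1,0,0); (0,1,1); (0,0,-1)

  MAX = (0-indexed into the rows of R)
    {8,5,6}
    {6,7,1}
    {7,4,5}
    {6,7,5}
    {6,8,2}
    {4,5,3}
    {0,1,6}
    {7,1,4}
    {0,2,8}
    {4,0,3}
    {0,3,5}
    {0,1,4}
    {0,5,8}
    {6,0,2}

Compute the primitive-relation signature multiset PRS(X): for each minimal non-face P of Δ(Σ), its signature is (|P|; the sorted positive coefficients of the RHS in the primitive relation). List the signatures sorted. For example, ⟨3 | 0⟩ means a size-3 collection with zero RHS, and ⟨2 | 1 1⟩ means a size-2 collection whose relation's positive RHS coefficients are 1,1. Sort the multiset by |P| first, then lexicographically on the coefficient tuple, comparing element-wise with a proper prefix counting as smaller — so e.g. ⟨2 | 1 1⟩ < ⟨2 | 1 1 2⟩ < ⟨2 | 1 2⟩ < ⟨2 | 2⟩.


18 minimal non-faces of Δ(Σ) (on 9 rays):

  {0,7}:  v_{0} + v_{7} = 0  →  sig = ⟨2 | 0⟩
  {1,5}:  v_{1} + v_{5} = 0  →  sig = ⟨2 | 0⟩
  {4,6}:  v_{4} + v_{6} = 0  →  sig = ⟨2 | 0⟩
  {1,3}:  v_{1} + v_{3} = v_{0} + v_{4}  →  sig = ⟨2 | 1 1⟩
  {1,8}:  v_{1} + v_{8} = v_{0} + v_{6}  →  sig = ⟨2 | 1 1⟩
  {2,4}:  v_{2} + v_{4} = v_{0} + v_{8}  →  sig = ⟨2 | 1 1⟩
  {2,7}:  v_{2} + v_{7} = v_{6} + v_{8}  →  sig = ⟨2 | 1 1⟩
  {3,6}:  v_{3} + v_{6} = v_{0} + v_{5}  →  sig = ⟨2 | 1 1⟩
  {3,7}:  v_{3} + v_{7} = v_{4} + v_{5}  →  sig = ⟨2 | 1 1⟩
  {4,8}:  v_{4} + v_{8} = v_{0} + v_{5}  →  sig = ⟨2 | 1 1⟩
  {7,8}:  v_{7} + v_{8} = v_{5} + v_{6}  →  sig = ⟨2 | 1 1⟩
  {2,3}:  v_{2} + v_{3} = 2·v_{0} + v_{5} + v_{8}  →  sig = ⟨2 | 1 1 2⟩
  {2,5}:  v_{2} + v_{5} = 2·v_{8}  →  sig = ⟨2 | 2⟩
  {1,2}:  v_{1} + v_{2} = 2·v_{0} + 2·v_{6}  →  sig = ⟨2 | 2 2⟩
  {3,8}:  v_{3} + v_{8} = 2·v_{0} + 2·v_{5}  →  sig = ⟨2 | 2 2⟩
  {0,4,5}:  v_{0} + v_{4} + v_{5} = v_{3}  →  sig = ⟨3 | 1⟩
  {0,5,6}:  v_{0} + v_{5} + v_{6} = v_{8}  →  sig = ⟨3 | 1⟩
  {0,6,8}:  v_{0} + v_{6} + v_{8} = v_{2}  →  sig = ⟨3 | 1⟩

so the primitive-relation signature multiset is
[⟨2 | 0⟩, ⟨2 | 0⟩, ⟨2 | 0⟩, ⟨2 | 1 1⟩, ⟨2 | 1 1⟩, ⟨2 | 1 1⟩, ⟨2 | 1 1⟩, ⟨2 | 1 1⟩, ⟨2 | 1 1⟩, ⟨2 | 1 1⟩, ⟨2 | 1 1⟩, ⟨2 | 1 1 2⟩, ⟨2 | 2⟩, ⟨2 | 2 2⟩, ⟨2 | 2 2⟩, ⟨3 | 1⟩, ⟨3 | 1⟩, ⟨3 | 1⟩]


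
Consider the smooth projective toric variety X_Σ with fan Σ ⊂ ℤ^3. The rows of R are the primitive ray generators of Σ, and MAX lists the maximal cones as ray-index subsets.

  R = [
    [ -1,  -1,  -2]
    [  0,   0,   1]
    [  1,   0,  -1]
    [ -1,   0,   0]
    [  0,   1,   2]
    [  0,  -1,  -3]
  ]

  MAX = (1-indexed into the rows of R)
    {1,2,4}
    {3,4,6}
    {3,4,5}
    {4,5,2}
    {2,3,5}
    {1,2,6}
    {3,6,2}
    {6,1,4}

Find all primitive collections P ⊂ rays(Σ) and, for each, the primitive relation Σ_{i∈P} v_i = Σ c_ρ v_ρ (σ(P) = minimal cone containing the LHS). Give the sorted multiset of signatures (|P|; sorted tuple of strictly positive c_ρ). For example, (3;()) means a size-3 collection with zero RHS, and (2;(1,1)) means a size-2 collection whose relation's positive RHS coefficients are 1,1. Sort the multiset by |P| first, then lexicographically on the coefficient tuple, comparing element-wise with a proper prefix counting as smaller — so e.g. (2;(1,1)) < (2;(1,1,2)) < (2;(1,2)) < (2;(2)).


5 minimal non-faces of Δ(Σ) (on 6 rays):

  • {1,3}:  v_{1} + v_{3} = v_{6}  →  sig = (2;(1))
  • {1,5}:  v_{1} + v_{5} = v_{4}  →  sig = (2;(1))
  • {5,6}:  v_{5} + v_{6} = v_{3} + v_{4}  →  sig = (2;(1,1))
  • {2,3,4}:  v_{2} + v_{3} + v_{4} = 0  →  sig = (3;())
  • {2,4,6}:  v_{2} + v_{4} + v_{6} = v_{1}  →  sig = (3;(1))

Signatures (|P|; sorted positive RHS coefficients), sorted:
{ (2;(1)) ×2,  (2;(1,1)),  (3;()),  (3;(1)) }


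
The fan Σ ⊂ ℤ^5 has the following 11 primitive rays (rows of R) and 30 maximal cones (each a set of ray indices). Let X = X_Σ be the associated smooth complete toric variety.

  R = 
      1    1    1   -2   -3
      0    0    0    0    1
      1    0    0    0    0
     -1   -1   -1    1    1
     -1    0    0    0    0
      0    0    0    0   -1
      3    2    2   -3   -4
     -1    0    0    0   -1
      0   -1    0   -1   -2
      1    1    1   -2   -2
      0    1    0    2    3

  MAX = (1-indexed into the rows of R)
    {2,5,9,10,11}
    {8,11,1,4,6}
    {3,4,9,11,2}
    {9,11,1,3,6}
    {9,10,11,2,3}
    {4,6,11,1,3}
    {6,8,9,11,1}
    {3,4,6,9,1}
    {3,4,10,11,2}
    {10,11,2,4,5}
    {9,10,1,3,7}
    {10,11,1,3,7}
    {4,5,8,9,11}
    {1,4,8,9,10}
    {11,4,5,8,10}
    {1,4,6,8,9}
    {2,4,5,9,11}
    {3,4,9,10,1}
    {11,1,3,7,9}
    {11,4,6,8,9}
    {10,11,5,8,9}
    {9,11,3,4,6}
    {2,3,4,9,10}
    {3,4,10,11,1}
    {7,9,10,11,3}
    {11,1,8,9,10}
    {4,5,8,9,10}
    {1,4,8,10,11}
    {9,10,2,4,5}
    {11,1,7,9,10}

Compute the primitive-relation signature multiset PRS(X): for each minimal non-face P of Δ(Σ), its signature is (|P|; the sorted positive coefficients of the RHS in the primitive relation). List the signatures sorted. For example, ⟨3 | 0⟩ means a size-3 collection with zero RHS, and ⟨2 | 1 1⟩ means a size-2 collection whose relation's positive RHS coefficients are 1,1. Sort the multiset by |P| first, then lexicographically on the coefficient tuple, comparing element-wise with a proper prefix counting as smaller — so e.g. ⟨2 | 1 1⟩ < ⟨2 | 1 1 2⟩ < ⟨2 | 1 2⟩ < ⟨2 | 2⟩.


Σ has 16 primitive collections:

  P = {2,6}:  v_{2} + v_{6} = 0  →  sig = ⟨2 | 0⟩
  P = {3,5}:  v_{3} + v_{5} = 0  →  sig = ⟨2 | 0⟩
  P = {1,2}:  v_{1} + v_{2} = v_{10}  →  sig = ⟨2 | 1⟩
  P = {2,8}:  v_{2} + v_{8} = v_{5}  →  sig = ⟨2 | 1⟩
  P = {3,8}:  v_{3} + v_{8} = v_{6}  →  sig = ⟨2 | 1⟩
  P = {5,6}:  v_{5} + v_{6} = v_{8}  →  sig = ⟨2 | 1⟩
  P = {6,10}:  v_{6} + v_{10} = v_{1}  →  sig = ⟨2 | 1⟩
  P = {1,5}:  v_{1} + v_{5} = v_{8} + v_{10}  →  sig = ⟨2 | 1 1⟩
  P = {4,7}:  v_{4} + v_{7} = v_{1} + v_{3}  →  sig = ⟨2 | 1 1⟩
  P = {5,7}:  v_{5} + v_{7} = v_{1} + v_{9} + v_{10} + v_{11}  →  sig = ⟨2 | 1 1 1 1⟩
  P = {2,7}:  v_{2} + v_{7} = v_{3} + v_{9} + 2·v_{10} + v_{11}  →  sig = ⟨2 | 1 1 1 2⟩
  P = {6,7}:  v_{6} + v_{7} = 2·v_{1} + v_{3} + v_{9} + v_{11}  →  sig = ⟨2 | 1 1 1 2⟩
  P = {7,8}:  v_{7} + v_{8} = 2·v_{1} + v_{9} + v_{11}  →  sig = ⟨2 | 1 1 2⟩
  P = {4,9,10,11}:  v_{4} + v_{9} + v_{10} + v_{11} = 0  →  sig = ⟨4 | 0⟩
  P = {1,4,9,11}:  v_{1} + v_{4} + v_{9} + v_{11} = v_{6}  →  sig = ⟨4 | 1⟩
  P = {1,3,9,10,11}:  v_{1} + v_{3} + v_{9} + v_{10} + v_{11} = v_{7}  →  sig = ⟨5 | 1⟩

Hence PRS(X_Σ) =
[⟨2 | 0⟩, ⟨2 | 0⟩, ⟨2 | 1⟩, ⟨2 | 1⟩, ⟨2 | 1⟩, ⟨2 | 1⟩, ⟨2 | 1⟩, ⟨2 | 1 1⟩, ⟨2 | 1 1⟩, ⟨2 | 1 1 1 1⟩, ⟨2 | 1 1 1 2⟩, ⟨2 | 1 1 1 2⟩, ⟨2 | 1 1 2⟩, ⟨4 | 0⟩, ⟨4 | 1⟩, ⟨5 | 1⟩]


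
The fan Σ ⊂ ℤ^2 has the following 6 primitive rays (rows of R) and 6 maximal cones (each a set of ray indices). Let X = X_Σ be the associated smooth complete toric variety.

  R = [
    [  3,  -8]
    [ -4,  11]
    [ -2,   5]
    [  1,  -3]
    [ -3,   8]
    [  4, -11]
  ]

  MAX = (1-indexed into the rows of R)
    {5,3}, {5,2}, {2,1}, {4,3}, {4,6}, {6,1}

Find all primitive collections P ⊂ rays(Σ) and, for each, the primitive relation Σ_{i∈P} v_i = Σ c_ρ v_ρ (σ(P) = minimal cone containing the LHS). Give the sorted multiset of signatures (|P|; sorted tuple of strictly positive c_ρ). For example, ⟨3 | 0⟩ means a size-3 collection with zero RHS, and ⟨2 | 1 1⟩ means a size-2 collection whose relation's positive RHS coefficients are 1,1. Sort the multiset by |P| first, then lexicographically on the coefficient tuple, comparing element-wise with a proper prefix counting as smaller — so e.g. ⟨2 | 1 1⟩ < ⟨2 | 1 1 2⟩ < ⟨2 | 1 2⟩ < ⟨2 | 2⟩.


Δ(Σ) — 6 vertices, 9 min non-faces:

  {1,5}:  v_{1} + v_{5} = 0  →  sig = ⟨2 | 0⟩
  {2,6}:  v_{2} + v_{6} = 0  →  sig = ⟨2 | 0⟩
  {1,3}:  v_{1} + v_{3} = v_{4}  →  sig = ⟨2 | 1⟩
  {1,4}:  v_{1} + v_{4} = v_{6}  →  sig = ⟨2 | 1⟩
  {2,4}:  v_{2} + v_{4} = v_{5}  →  sig = ⟨2 | 1⟩
  {4,5}:  v_{4} + v_{5} = v_{3}  →  sig = ⟨2 | 1⟩
  {5,6}:  v_{5} + v_{6} = v_{4}  →  sig = ⟨2 | 1⟩
  {2,3}:  v_{2} + v_{3} = 2·v_{5}  →  sig = ⟨2 | 2⟩
  {3,6}:  v_{3} + v_{6} = 2·v_{4}  →  sig = ⟨2 | 2⟩

so the primitive-relation signature multiset is
{ ⟨2 | 0⟩ ×2,  ⟨2 | 1⟩ ×5,  ⟨2 | 2⟩ ×2 }


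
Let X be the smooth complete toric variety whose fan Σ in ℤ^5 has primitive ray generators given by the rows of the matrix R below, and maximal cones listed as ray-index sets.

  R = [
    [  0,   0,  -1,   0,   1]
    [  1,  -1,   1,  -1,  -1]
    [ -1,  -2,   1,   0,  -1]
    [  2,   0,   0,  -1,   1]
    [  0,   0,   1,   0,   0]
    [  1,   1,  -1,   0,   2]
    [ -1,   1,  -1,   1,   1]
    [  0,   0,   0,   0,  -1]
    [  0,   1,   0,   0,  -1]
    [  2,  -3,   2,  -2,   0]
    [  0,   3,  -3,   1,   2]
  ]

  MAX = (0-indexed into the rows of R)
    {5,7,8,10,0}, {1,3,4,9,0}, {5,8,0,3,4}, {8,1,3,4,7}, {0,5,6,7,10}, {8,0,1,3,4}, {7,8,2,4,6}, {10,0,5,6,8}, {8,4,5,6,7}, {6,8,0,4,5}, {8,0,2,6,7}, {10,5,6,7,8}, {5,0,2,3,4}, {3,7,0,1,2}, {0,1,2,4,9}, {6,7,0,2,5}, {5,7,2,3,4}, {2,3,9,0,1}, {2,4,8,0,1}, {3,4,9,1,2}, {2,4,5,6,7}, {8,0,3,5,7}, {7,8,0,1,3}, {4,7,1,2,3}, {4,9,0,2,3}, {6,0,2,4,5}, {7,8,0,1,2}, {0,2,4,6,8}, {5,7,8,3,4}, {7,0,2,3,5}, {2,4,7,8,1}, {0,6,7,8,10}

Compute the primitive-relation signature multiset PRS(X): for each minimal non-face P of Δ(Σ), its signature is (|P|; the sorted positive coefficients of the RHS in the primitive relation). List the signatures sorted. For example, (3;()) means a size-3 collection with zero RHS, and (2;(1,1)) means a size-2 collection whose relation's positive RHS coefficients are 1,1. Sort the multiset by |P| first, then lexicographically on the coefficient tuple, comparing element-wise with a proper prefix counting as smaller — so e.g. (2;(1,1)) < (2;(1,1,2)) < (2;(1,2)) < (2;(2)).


17 collections generate NE(X_Σ); each relation:

  • {1,6}:  v_{1} + v_{6} = 0  →  sig = (2;())
  • {1,5}:  v_{1} + v_{5} = v_{3}  →  sig = (2;(1))
  • {3,6}:  v_{3} + v_{6} = v_{5}  →  sig = (2;(1))
  • {9,10}:  v_{9} + v_{10} = v_{0} + v_{3}  →  sig = (2;(1,1))
  • {2,10}:  v_{2} + v_{10} = v_{0} + v_{6} + v_{7}  →  sig = (2;(1,1,1))
  • {4,10}:  v_{4} + v_{10} = v_{5} + v_{6} + v_{8}  →  sig = (2;(1,1,1))
  • {7,9}:  v_{7} + v_{9} = v_{1} + v_{2} + v_{3}  →  sig = (2;(1,1,1))
  • {1,10}:  v_{1} + v_{10} = v_{0} + v_{5} + v_{7} + v_{8}  →  sig = (2;(1,1,1,1))
  • {6,9}:  v_{6} + v_{9} = v_{0} + v_{2} + v_{3} + v_{4}  →  sig = (2;(1,1,1,1))
  • {3,10}:  v_{3} + v_{10} = v_{0} + 2·v_{5} + v_{7} + v_{8}  →  sig = (2;(1,1,1,2))
  • {5,9}:  v_{5} + v_{9} = v_{0} + v_{2} + 2·v_{3} + v_{4}  →  sig = (2;(1,1,1,2))
  • {8,9}:  v_{8} + v_{9} = v_{0} + 2·v_{1} + v_{4}  →  sig = (2;(1,1,2))
  • {0,4,7}:  v_{0} + v_{4} + v_{7} = 0  →  sig = (3;())
  • {2,5,8}:  v_{2} + v_{5} + v_{8} = 0  →  sig = (3;())
  • {2,3,8}:  v_{2} + v_{3} + v_{8} = v_{1}  →  sig = (3;(1))
  • {0,1,2,3,4}:  v_{0} + v_{1} + v_{2} + v_{3} + v_{4} = v_{9}  →  sig = (5;(1))
  • {0,5,6,7,8}:  v_{0} + v_{5} + v_{6} + v_{7} + v_{8} = v_{10}  →  sig = (5;(1))

Hence PRS(X_Σ) =
{ (2;()),  (2;(1)) ×2,  (2;(1,1)),  (2;(1,1,1)) ×3,  (2;(1,1,1,1)) ×2,  (2;(1,1,1,2)) ×2,  (2;(1,1,2)),  (3;()) ×2,  (3;(1)),  (5;(1)) ×2 }


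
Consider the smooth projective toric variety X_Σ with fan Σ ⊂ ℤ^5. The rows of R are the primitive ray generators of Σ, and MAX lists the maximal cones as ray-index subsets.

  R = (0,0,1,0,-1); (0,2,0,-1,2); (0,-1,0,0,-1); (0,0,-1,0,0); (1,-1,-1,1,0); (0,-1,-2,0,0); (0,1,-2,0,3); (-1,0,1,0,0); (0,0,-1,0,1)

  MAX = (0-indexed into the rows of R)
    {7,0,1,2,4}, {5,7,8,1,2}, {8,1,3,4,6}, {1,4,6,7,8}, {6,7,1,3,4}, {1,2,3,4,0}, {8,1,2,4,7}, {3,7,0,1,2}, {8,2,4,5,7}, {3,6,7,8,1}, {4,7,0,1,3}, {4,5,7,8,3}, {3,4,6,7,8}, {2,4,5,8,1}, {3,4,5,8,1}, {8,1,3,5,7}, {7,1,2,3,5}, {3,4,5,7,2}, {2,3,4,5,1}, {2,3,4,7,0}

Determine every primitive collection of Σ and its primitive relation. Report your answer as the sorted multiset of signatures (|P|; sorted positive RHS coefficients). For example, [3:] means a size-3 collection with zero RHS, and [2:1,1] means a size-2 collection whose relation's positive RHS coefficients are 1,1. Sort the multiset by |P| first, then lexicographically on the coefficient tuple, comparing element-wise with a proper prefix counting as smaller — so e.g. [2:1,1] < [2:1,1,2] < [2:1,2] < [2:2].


9 minimal non-faces of Δ(Σ) (on 9 rays):

  P={0,8}:  v_{0} + v_{8} = 0  so sig = [2:]
  P={0,5}:  v_{0} + v_{5} = v_{2} + v_{3}  so sig = [2:1,1]
  P={0,6}:  v_{0} + v_{6} = v_{1} + v_{3} + v_{4} + v_{7}  so sig = [2:1,1,1,1]
  P={5,6}:  v_{5} + v_{6} = v_{3} + 3·v_{8}  so sig = [2:1,3]
  P={2,6}:  v_{2} + v_{6} = 2·v_{8}  so sig = [2:2]
  P={2,3,8}:  v_{2} + v_{3} + v_{8} = v_{5}  so sig = [3:1]
  P={1,4,5,7}:  v_{1} + v_{4} + v_{5} + v_{7} = 2·v_{8}  so sig = [4:2]
  P={1,2,3,4,7}:  v_{1} + v_{2} + v_{3} + v_{4} + v_{7} = v_{8}  so sig = [5:1]
  P={1,3,4,7,8}:  v_{1} + v_{3} + v_{4} + v_{7} + v_{8} = v_{6}  so sig = [5:1]

Hence PRS(X_Σ) =
    [2:]
    [2:1,1]
    [2:1,1,1,1]
    [2:1,3]
    [2:2]
    [3:1]
    [4:2]
    [5:1]
    [5:1]


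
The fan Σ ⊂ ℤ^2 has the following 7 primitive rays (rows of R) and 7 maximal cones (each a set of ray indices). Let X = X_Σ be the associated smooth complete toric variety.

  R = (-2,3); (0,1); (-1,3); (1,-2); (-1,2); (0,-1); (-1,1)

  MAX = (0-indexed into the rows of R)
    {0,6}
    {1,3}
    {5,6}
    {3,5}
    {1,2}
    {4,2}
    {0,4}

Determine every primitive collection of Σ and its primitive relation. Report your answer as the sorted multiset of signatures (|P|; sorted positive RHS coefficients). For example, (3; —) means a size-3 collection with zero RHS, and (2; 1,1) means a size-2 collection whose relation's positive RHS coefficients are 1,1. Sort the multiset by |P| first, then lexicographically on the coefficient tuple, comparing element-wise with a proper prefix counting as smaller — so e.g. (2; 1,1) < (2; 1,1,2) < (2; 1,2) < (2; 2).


Primitive collections (14):

  P={1,5}:  v_{1} + v_{5} = 0  ⇒ sig = (2; —)
  P={3,4}:  v_{3} + v_{4} = 0  ⇒ sig = (2; —)
  P={0,3}:  v_{0} + v_{3} = v_{6}  ⇒ sig = (2; 1)
  P={1,4}:  v_{1} + v_{4} = v_{2}  ⇒ sig = (2; 1)
  P={1,6}:  v_{1} + v_{6} = v_{4}  ⇒ sig = (2; 1)
  P={2,3}:  v_{2} + v_{3} = v_{1}  ⇒ sig = (2; 1)
  P={2,5}:  v_{2} + v_{5} = v_{4}  ⇒ sig = (2; 1)
  P={3,6}:  v_{3} + v_{6} = v_{5}  ⇒ sig = (2; 1)
  P={4,5}:  v_{4} + v_{5} = v_{6}  ⇒ sig = (2; 1)
  P={4,6}:  v_{4} + v_{6} = v_{0}  ⇒ sig = (2; 1)
  P={0,1}:  v_{0} + v_{1} = 2·v_{4}  ⇒ sig = (2; 2)
  P={0,5}:  v_{0} + v_{5} = 2·v_{6}  ⇒ sig = (2; 2)
  P={2,6}:  v_{2} + v_{6} = 2·v_{4}  ⇒ sig = (2; 2)
  P={0,2}:  v_{0} + v_{2} = 3·v_{4}  ⇒ sig = (2; 3)

Hence PRS(X_Σ) =
    |P|=2: 14 collections, coeffs (), (), (1), (1), (1), (1), (1), (1), (1), (1), (2), (2), (2), (3)


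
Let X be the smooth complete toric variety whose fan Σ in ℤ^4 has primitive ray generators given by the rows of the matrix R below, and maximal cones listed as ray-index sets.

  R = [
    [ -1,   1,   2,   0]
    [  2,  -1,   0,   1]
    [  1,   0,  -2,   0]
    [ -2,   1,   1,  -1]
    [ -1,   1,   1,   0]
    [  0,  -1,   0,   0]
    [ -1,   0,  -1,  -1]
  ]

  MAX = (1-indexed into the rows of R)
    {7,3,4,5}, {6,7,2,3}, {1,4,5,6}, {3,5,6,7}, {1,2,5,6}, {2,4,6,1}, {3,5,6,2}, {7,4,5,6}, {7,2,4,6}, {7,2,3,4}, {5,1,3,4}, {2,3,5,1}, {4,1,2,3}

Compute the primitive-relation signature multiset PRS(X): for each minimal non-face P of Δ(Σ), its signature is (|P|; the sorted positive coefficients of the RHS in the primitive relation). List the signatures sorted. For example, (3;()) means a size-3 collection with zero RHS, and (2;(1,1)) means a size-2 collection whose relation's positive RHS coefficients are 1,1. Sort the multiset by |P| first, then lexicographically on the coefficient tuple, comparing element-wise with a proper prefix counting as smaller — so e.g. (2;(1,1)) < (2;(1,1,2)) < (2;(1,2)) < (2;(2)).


The 5 primitive collections of Σ (r=7, n=4):

  • {1,7}:  v_{1} + v_{7} = v_{4}  ⇒ sig = (2;(1))
  • {1,3,6}:  v_{1} + v_{3} + v_{6} = 0  ⇒ sig = (3;())
  • {2,5,7}:  v_{2} + v_{5} + v_{7} = 0  ⇒ sig = (3;())
  • {2,4,5}:  v_{2} + v_{4} + v_{5} = v_{1}  ⇒ sig = (3;(1))
  • {3,4,6}:  v_{3} + v_{4} + v_{6} = v_{7}  ⇒ sig = (3;(1))

so the primitive-relation signature multiset is
    (2;(1))
    (3;())
    (3;())
    (3;(1))
    (3;(1))


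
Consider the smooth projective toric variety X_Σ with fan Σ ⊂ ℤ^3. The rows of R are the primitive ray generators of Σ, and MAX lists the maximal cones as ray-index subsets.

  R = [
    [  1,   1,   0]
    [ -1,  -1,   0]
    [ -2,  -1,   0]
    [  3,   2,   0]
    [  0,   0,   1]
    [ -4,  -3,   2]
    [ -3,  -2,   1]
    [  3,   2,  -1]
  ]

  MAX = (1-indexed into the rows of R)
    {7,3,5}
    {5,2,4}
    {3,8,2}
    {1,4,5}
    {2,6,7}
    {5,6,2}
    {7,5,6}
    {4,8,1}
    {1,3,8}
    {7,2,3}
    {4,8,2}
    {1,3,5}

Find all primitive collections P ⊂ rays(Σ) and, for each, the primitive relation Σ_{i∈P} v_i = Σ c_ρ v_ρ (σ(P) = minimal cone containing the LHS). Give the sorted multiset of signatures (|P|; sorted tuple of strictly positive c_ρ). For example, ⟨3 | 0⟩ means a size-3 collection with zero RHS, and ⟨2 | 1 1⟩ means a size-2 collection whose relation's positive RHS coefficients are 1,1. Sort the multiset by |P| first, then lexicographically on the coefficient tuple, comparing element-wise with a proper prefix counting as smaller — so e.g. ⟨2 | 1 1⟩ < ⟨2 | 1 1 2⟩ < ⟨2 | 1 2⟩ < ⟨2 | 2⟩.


Δ(Σ) — 8 vertices, 12 min non-faces:

  P={1,2}:  v_{1} + v_{2} = 0 — sig = ⟨2 | 0⟩
  P={7,8}:  v_{7} + v_{8} = 0 — sig = ⟨2 | 0⟩
  P={3,4}:  v_{3} + v_{4} = v_{1} — sig = ⟨2 | 1⟩
  P={4,7}:  v_{4} + v_{7} = v_{5} — sig = ⟨2 | 1⟩
  P={5,8}:  v_{5} + v_{8} = v_{4} — sig = ⟨2 | 1⟩
  P={1,6}:  v_{1} + v_{6} = v_{5} + v_{7} — sig = ⟨2 | 1 1⟩
  P={1,7}:  v_{1} + v_{7} = v_{3} + v_{5} — sig = ⟨2 | 1 1⟩
  P={6,8}:  v_{6} + v_{8} = v_{2} + v_{5} — sig = ⟨2 | 1 1⟩
  P={4,6}:  v_{4} + v_{6} = v_{2} + 2·v_{5} — sig = ⟨2 | 1 2⟩
  P={3,6}:  v_{3} + v_{6} = 2·v_{7} — sig = ⟨2 | 2⟩
  P={2,3,5}:  v_{2} + v_{3} + v_{5} = v_{7} — sig = ⟨3 | 1⟩
  P={2,5,7}:  v_{2} + v_{5} + v_{7} = v_{6} — sig = ⟨3 | 1⟩

Sorted signature multiset PRS(X):
    ⟨2 | 0⟩
    ⟨2 | 0⟩
    ⟨2 | 1⟩
    ⟨2 | 1⟩
    ⟨2 | 1⟩
    ⟨2 | 1 1⟩
    ⟨2 | 1 1⟩
    ⟨2 | 1 1⟩
    ⟨2 | 1 2⟩
    ⟨2 | 2⟩
    ⟨3 | 1⟩
    ⟨3 | 1⟩


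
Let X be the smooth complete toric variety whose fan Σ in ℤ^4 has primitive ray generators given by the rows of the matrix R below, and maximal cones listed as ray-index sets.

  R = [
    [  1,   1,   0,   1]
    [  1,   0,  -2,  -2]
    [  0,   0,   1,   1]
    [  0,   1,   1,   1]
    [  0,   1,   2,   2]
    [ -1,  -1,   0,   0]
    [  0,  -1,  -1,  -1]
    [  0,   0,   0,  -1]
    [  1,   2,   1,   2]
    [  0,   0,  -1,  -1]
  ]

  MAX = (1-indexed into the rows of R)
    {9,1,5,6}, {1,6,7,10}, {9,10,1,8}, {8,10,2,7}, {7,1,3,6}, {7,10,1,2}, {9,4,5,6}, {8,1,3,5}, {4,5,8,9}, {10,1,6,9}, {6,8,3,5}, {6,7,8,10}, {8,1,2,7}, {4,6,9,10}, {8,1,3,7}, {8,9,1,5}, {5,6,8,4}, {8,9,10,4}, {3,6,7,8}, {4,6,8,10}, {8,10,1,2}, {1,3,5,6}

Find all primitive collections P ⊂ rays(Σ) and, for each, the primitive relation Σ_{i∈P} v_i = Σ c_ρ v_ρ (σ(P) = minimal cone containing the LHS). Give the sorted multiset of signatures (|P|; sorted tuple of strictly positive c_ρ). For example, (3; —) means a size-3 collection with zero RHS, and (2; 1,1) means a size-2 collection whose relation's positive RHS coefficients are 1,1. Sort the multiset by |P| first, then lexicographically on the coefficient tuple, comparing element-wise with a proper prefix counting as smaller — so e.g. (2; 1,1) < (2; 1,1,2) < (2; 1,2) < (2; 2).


Primitive collections (16):

  P = {3,10}:  v_{3} + v_{10} = 0  so sig = (2; —)
  P = {4,7}:  v_{4} + v_{7} = 0  so sig = (2; —)
  P = {1,4}:  v_{1} + v_{4} = v_{9}  so sig = (2; 1)
  P = {3,4}:  v_{3} + v_{4} = v_{5}  so sig = (2; 1)
  P = {5,7}:  v_{5} + v_{7} = v_{3}  so sig = (2; 1)
  P = {5,10}:  v_{5} + v_{10} = v_{4}  so sig = (2; 1)
  P = {7,9}:  v_{7} + v_{9} = v_{1}  so sig = (2; 1)
  P = {2,5}:  v_{2} + v_{5} = v_{1} + v_{8}  so sig = (2; 1,1)
  P = {2,6}:  v_{2} + v_{6} = v_{7} + v_{10}  so sig = (2; 1,1)
  P = {3,9}:  v_{3} + v_{9} = v_{1} + v_{5}  so sig = (2; 1,1)
  P = {2,3}:  v_{2} + v_{3} = v_{1} + v_{7} + v_{8}  so sig = (2; 1,1,1)
  P = {2,4}:  v_{2} + v_{4} = v_{1} + v_{8} + v_{10}  so sig = (2; 1,1,1)
  P = {2,9}:  v_{2} + v_{9} = 2·v_{1} + v_{8} + v_{10}  so sig = (2; 1,1,2)
  P = {1,6,8}:  v_{1} + v_{6} + v_{8} = 0  so sig = (3; —)
  P = {6,8,9}:  v_{6} + v_{8} + v_{9} = v_{4}  so sig = (3; 1)
  P = {1,7,8,10}:  v_{1} + v_{7} + v_{8} + v_{10} = v_{2}  so sig = (4; 1)

Signatures (|P|; sorted positive RHS coefficients), sorted:
    (2; —)
    (2; —)
    (2; 1)
    (2; 1)
    (2; 1)
    (2; 1)
    (2; 1)
    (2; 1,1)
    (2; 1,1)
    (2; 1,1)
    (2; 1,1,1)
    (2; 1,1,1)
    (2; 1,1,2)
    (3; —)
    (3; 1)
    (4; 1)


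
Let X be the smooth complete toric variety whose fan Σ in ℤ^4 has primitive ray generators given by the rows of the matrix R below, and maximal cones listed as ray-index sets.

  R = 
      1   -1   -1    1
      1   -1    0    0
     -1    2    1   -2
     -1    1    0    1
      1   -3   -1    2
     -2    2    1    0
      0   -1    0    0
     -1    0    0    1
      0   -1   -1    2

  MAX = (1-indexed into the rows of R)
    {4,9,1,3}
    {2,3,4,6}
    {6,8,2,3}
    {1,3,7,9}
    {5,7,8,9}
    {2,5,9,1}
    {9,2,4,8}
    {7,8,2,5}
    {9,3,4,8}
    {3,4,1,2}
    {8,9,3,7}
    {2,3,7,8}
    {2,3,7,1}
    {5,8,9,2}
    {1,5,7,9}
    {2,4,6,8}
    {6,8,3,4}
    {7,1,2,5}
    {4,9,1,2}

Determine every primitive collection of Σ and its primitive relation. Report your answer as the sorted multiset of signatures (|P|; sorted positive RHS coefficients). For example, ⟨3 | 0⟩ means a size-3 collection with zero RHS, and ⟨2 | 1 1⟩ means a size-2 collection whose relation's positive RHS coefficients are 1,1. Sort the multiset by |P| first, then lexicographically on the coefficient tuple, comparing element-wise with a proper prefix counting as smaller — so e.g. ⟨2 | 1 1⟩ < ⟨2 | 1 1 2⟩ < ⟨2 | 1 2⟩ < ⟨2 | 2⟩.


Primitive collections (11):

  P = {1,6}:  v_{1} + v_{6} = v_{4}  ⟹  sig = ⟨2 | 1⟩
  P = {1,8}:  v_{1} + v_{8} = v_{9}  ⟹  sig = ⟨2 | 1⟩
  P = {3,5}:  v_{3} + v_{5} = v_{7}  ⟹  sig = ⟨2 | 1⟩
  P = {4,7}:  v_{4} + v_{7} = v_{8}  ⟹  sig = ⟨2 | 1⟩
  P = {6,9}:  v_{6} + v_{9} = v_{4} + v_{8}  ⟹  sig = ⟨2 | 1 1⟩
  P = {4,5}:  v_{4} + v_{5} = v_{2} + v_{8} + v_{9}  ⟹  sig = ⟨2 | 1 1 1⟩
  P = {6,7}:  v_{6} + v_{7} = v_{2} + v_{3} + 2·v_{8}  ⟹  sig = ⟨2 | 1 1 2⟩
  P = {5,6}:  v_{5} + v_{6} = v_{2} + 2·v_{8}  ⟹  sig = ⟨2 | 1 2⟩
  P = {2,3,9}:  v_{2} + v_{3} + v_{9} = 0  ⟹  sig = ⟨3 | 0⟩
  P = {2,7,9}:  v_{2} + v_{7} + v_{9} = v_{5}  ⟹  sig = ⟨3 | 1⟩
  P = {2,3,4,8}:  v_{2} + v_{3} + v_{4} + v_{8} = v_{6}  ⟹  sig = ⟨4 | 1⟩

Hence PRS(X_Σ) =
{ ⟨2 | 1⟩ ×4,  ⟨2 | 1 1⟩,  ⟨2 | 1 1 1⟩,  ⟨2 | 1 1 2⟩,  ⟨2 | 1 2⟩,  ⟨3 | 0⟩,  ⟨3 | 1⟩,  ⟨4 | 1⟩ }


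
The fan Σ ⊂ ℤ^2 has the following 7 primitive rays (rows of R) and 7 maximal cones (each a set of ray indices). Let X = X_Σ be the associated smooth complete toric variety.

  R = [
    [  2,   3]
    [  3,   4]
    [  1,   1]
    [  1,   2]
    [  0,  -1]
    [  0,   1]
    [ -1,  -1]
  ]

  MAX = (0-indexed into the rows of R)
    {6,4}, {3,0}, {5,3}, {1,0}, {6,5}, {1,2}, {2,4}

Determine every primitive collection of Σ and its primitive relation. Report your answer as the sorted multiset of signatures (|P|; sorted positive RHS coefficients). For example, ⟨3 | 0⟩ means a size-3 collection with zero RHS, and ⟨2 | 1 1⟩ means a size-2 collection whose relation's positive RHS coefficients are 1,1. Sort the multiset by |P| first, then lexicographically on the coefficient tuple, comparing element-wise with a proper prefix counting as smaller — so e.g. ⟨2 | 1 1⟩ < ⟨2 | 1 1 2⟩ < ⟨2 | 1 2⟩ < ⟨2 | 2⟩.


Primitive collections (14):

  {2,6}:  v_{2} + v_{6} = 0  ⇒ sig = ⟨2 | 0⟩
  {4,5}:  v_{4} + v_{5} = 0  ⇒ sig = ⟨2 | 0⟩
  {0,2}:  v_{0} + v_{2} = v_{1}  ⇒ sig = ⟨2 | 1⟩
  {0,6}:  v_{0} + v_{6} = v_{3}  ⇒ sig = ⟨2 | 1⟩
  {1,6}:  v_{1} + v_{6} = v_{0}  ⇒ sig = ⟨2 | 1⟩
  {2,3}:  v_{2} + v_{3} = v_{0}  ⇒ sig = ⟨2 | 1⟩
  {2,5}:  v_{2} + v_{5} = v_{3}  ⇒ sig = ⟨2 | 1⟩
  {3,4}:  v_{3} + v_{4} = v_{2}  ⇒ sig = ⟨2 | 1⟩
  {3,6}:  v_{3} + v_{6} = v_{5}  ⇒ sig = ⟨2 | 1⟩
  {1,5}:  v_{1} + v_{5} = v_{0} + v_{3}  ⇒ sig = ⟨2 | 1 1⟩
  {0,4}:  v_{0} + v_{4} = 2·v_{2}  ⇒ sig = ⟨2 | 2⟩
  {0,5}:  v_{0} + v_{5} = 2·v_{3}  ⇒ sig = ⟨2 | 2⟩
  {1,3}:  v_{1} + v_{3} = 2·v_{0}  ⇒ sig = ⟨2 | 2⟩
  {1,4}:  v_{1} + v_{4} = 3·v_{2}  ⇒ sig = ⟨2 | 3⟩

Sorted signature multiset PRS(X):
    ⟨2 | 0⟩
    ⟨2 | 0⟩
    ⟨2 | 1⟩
    ⟨2 | 1⟩
    ⟨2 | 1⟩
    ⟨2 | 1⟩
    ⟨2 | 1⟩
    ⟨2 | 1⟩
    ⟨2 | 1⟩
    ⟨2 | 1 1⟩
    ⟨2 | 2⟩
    ⟨2 | 2⟩
    ⟨2 | 2⟩
    ⟨2 | 3⟩
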